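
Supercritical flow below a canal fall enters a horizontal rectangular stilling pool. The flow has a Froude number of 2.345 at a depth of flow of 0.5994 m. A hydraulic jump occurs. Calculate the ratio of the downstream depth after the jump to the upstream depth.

y₂/y₁ = 2.854

Fr₁ = 2.345 (given).
By Bélanger, y₂/y₁ = ½[√(1 + 8Fr₁²) − 1] = ½[√44.992 − 1] = 2.854.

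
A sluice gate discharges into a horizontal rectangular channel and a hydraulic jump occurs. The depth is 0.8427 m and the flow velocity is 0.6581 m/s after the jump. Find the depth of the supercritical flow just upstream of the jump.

Fr₂ = V₂/√(g·y₂) = 0.6581/√(9.81×0.8427) = 0.2289.
Since the conjugate-depth ratio holds either way, y₁/y₂ = ½[√(1 + 8Fr₂²) − 1] = ½[√1.4191 − 1] = 0.09563.
y₁ = 0.09563 × 0.8427 = 0.08059 m.

y₁ = 0.08059 m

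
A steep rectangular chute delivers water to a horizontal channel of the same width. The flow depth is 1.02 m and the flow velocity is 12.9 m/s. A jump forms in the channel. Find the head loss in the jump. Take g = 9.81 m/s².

ΔE = 3.80 m

Fr₁ = V₁/√(g·y₁) = 12.9/√(9.81×1.02) = 4.08.
Bélanger equation: y₂/y₁ = ½[√(1 + 8Fr₁²) − 1] = ½[√134.0 − 1] = 5.29.
y₂ = 5.29 × 1.02 = 5.39 m.
q = V₁·y₁ = 12.9 × 1.02 = 13.2 m²/s. V₂ = q/y₂ = 13.2/5.39 = 2.44 m/s. E₁ = y₁ + V₁²/2g = 9.50 m; E₂ = y₂ + V₂²/2g = 5.70 m. ΔE = E₁ − E₂ = 3.80 m.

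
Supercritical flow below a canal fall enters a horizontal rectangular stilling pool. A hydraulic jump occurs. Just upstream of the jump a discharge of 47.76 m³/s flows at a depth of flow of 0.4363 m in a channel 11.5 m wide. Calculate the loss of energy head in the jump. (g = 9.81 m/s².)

q = Q/b = 47.76/11.5 = 4.153 m²/s; V₁ = q/y₁ = 9.519 m/s. Fr₁ = V₁/√(g·y₁) = 4.601.
Bélanger equation: y₂/y₁ = ½[√(1 + 8Fr₁²) − 1] = ½[√170.36 − 1] = 6.026.
y₂ = 6.026 × 0.4363 = 2.629 m.
Head loss: ΔE = (y₂ − y₁)³/(4y₁y₂) = (2.629 − 0.4363)³/(4×0.4363×2.629) = 10.54/4.588 = 2.298 m.

ΔE = 2.298 m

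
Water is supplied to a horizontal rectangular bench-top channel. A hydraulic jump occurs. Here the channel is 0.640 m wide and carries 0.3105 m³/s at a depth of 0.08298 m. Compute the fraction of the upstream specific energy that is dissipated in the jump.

q = Q/b = 0.3105/0.640 = 0.4852 m²/s; V₁ = q/y₁ = 5.847 m/s. Fr₁ = V₁/√(g·y₁) = 6.480.
Conjugate-depth relation: y₂/y₁ = ½[√(1 + 8Fr₁²) − 1] = ½[√336.94 − 1] = 8.678.
y₂ = 8.678 × 0.08298 = 0.7201 m.
E₁ = y₁ + V₁²/2g = 1.825 m. ΔE = (y₂ − y₁)³/(4y₁y₂) = 1.082 m. ΔE/E₁ = 1.082/1.825 = 0.593.

ΔE/E₁ = 0.593 (59.3%)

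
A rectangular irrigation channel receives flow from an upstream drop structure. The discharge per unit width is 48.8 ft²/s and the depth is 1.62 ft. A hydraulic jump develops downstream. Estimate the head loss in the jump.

ΔE = 6.45 ft

V₁ = q/y₁ = 48.8/1.62 = 30.1 ft/s. Fr₁ = V₁/√(g·y₁) = 30.1/√(32.2×1.62) = 4.17.
Bélanger equation: y₂/y₁ = ½[√(1 + 8Fr₁²) − 1] = ½[√140.2 − 1] = 5.42.
y₂ = 5.42 × 1.62 = 8.78 ft.
V₂ = q/y₂ = 48.8/8.78 = 5.56 ft/s. E₁ = y₁ + V₁²/2g = 15.7 ft; E₂ = y₂ + V₂²/2g = 9.26 ft. ΔE = E₁ − E₂ = 6.45 ft.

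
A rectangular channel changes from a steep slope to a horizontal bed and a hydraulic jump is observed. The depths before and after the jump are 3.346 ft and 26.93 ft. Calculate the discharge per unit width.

q = 209.6 ft²/s

For a rectangular channel the momentum equation gives q² = ½·g·y₁·y₂·(y₁ + y₂) = ½×32.2×3.346×26.93×30.28 = 43922.
q = √43922 = 209.6 ft²/s.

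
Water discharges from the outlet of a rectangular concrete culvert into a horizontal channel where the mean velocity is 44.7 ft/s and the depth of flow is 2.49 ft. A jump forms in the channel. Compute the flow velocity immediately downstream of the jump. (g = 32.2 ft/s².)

Fr₁ = V₁/√(g·y₁) = 44.7/√(32.2×2.49) = 4.99.
Conjugate-depth relation: y₂/y₁ = ½[√(1 + 8Fr₁²) − 1] = ½[√200.4 − 1] = 6.58.
y₂ = 6.58 × 2.49 = 16.4 ft.
q = V₁·y₁ = 44.7 × 2.49 = 111 ft²/s.
V₂ = q/y₂ = 111/16.4 = 6.80 ft/s.

V₂ = 6.80 ft/s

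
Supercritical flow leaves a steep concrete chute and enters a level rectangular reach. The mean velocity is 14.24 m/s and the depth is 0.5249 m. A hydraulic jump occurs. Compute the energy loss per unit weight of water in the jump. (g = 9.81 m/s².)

ΔE = 6.310 m

Fr₁ = V₁/√(g·y₁) = 14.24/√(9.81×0.5249) = 6.275.
Sequent-depth ratio: y₂/y₁ = ½[√(1 + 8Fr₁²) − 1] = ½[√316.04 − 1] = 8.389.
y₂ = 8.389 × 0.5249 = 4.403 m.
Head loss: ΔE = (y₂ − y₁)³/(4y₁y₂) = (4.403 − 0.5249)³/(4×0.5249×4.403) = 58.34/9.245 = 6.310 m.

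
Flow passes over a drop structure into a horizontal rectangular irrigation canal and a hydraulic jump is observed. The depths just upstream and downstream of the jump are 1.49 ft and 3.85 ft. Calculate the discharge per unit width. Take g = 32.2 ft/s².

For a rectangular channel the momentum equation gives q² = ½·g·y₁·y₂·(y₁ + y₂) = ½×32.2×1.49×3.85×5.34 = 493.
q = √493 = 22.2 ft²/s.

q = 22.2 ft²/s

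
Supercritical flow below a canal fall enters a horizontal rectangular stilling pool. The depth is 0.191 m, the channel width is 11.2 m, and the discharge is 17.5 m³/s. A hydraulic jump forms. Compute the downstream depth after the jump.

q = Q/b = 17.5/11.2 = 1.56 m²/s; V₁ = q/y₁ = 8.18 m/s. Fr₁ = V₁/√(g·y₁) = 5.98.
Bélanger equation: y₂/y₁ = ½[√(1 + 8Fr₁²) − 1] = ½[√286.7 − 1] = 7.97.
y₂ = 7.97 × 0.191 = 1.52 m.

y₂ = 1.52 m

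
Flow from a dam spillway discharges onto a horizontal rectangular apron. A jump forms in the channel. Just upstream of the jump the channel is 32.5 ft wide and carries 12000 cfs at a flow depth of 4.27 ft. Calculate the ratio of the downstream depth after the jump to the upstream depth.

q = Q/b = 12000/32.5 = 369 ft²/s; V₁ = q/y₁ = 86.5 ft/s. Fr₁ = V₁/√(g·y₁) = 7.37.
Sequent-depth ratio: y₂/y₁ = ½[√(1 + 8Fr₁²) − 1] = ½[√436.1 − 1] = 9.94.

y₂/y₁ = 9.94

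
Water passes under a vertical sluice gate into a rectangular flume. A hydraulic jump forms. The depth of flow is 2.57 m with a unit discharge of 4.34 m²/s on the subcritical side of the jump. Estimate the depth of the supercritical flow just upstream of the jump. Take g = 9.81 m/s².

y₁ = 0.489 m

V₂ = q/y₂ = 4.34/2.57 = 1.69 m/s; Fr₂ = V₂/√(g·y₂) = 0.336.
From the momentum equation (using Fr₂), y₁/y₂ = ½[√(1 + 8Fr₂²) − 1] = ½[√1.905 − 1] = 0.190.
y₁ = 0.190 × 2.57 = 0.489 m.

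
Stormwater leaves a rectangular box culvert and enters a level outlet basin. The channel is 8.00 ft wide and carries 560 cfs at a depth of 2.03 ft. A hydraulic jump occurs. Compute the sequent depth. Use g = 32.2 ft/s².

y₂ = 11.3 ft

q = Q/b = 560/8.00 = 70.0 ft²/s; V₁ = q/y₁ = 34.5 ft/s. Fr₁ = V₁/√(g·y₁) = 4.27.
Sequent-depth ratio: y₂/y₁ = ½[√(1 + 8Fr₁²) − 1] = ½[√146.5 − 1] = 5.55.
y₂ = 5.55 × 2.03 = 11.3 ft.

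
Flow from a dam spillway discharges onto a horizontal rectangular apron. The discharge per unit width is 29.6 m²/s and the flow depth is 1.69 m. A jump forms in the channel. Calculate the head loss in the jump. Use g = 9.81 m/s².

ΔE = 7.36 m

V₁ = q/y₁ = 29.6/1.69 = 17.5 m/s. Fr₁ = V₁/√(g·y₁) = 17.5/√(9.81×1.69) = 4.30.
Conjugate-depth relation: y₂/y₁ = ½[√(1 + 8Fr₁²) − 1] = ½[√149.0 − 1] = 5.60.
y₂ = 5.60 × 1.69 = 9.47 m.
Head loss: ΔE = (y₂ − y₁)³/(4y₁y₂) = (9.47 − 1.69)³/(4×1.69×9.47) = 471/64.0 = 7.36 m.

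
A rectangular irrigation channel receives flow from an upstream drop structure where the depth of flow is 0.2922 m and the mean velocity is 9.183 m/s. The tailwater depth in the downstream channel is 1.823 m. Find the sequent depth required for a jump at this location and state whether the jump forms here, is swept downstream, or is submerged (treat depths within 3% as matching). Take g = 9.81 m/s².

Fr₁ = V₁/√(g·y₁) = 9.183/√(9.81×0.2922) = 5.424.
Sequent-depth ratio: y₂/y₁ = ½[√(1 + 8Fr₁²) − 1] = ½[√236.35 − 1] = 7.187.
y₂ = 7.187 × 0.2922 = 2.100 m.
Tailwater y_tw = 1.823 m: y_tw < y₂, so the jump is swept downstream.

y₂ = 2.100 m; the jump is swept downstream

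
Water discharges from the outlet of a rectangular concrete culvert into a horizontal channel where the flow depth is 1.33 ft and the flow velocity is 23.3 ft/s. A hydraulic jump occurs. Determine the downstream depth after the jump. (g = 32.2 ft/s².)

y₂ = 6.06 ft

Fr₁ = V₁/√(g·y₁) = 23.3/√(32.2×1.33) = 3.56.
By Bélanger, y₂/y₁ = ½[√(1 + 8Fr₁²) − 1] = ½[√102.4 − 1] = 4.56.
y₂ = 4.56 × 1.33 = 6.06 ft.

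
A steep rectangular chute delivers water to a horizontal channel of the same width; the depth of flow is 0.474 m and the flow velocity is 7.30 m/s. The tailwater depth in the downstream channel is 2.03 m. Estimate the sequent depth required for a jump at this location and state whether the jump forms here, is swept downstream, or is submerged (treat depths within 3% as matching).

y₂ = 2.04 m; the jump forms here

Fr₁ = V₁/√(g·y₁) = 7.30/√(9.81×0.474) = 3.39.
Bélanger equation: y₂/y₁ = ½[√(1 + 8Fr₁²) − 1] = ½[√92.68 − 1] = 4.31.
y₂ = 4.31 × 0.474 = 2.04 m.
Tailwater y_tw = 2.03 m: y_tw ≈ y₂, so the jump forms here.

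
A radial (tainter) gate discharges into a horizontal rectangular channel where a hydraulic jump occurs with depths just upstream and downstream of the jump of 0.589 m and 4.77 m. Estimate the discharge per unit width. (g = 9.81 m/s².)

q = 8.59 m²/s

For a rectangular channel the momentum equation gives q² = ½·g·y₁·y₂·(y₁ + y₂) = ½×9.81×0.589×4.77×5.36 = 73.9.
q = √73.9 = 8.59 m²/s.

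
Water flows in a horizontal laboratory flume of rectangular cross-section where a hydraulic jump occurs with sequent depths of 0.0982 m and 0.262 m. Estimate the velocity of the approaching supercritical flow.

V₁ = 2.17 m/s

For a rectangular channel the momentum equation gives q² = ½·g·y₁·y₂·(y₁ + y₂) = ½×9.81×0.0982×0.262×0.360 = 0.0455.
q = √0.0455 = 0.213 m²/s.
V₁ = q/y₁ = 0.213/0.0982 = 2.17 m/s.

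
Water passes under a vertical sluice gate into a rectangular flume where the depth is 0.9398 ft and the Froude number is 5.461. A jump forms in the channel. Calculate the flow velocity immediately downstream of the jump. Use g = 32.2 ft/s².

Fr₁ = 5.461 (given).
Bélanger equation: y₂/y₁ = ½[√(1 + 8Fr₁²) − 1] = ½[√239.58 − 1] = 7.239.
y₂ = 7.239 × 0.9398 = 6.803 ft.
V₁ = Fr₁·√(g·y₁) = 5.461×√(32.2×0.9398) = 30.04 ft/s; q = V₁·y₁ = 28.23 ft²/s.
V₂ = q/y₂ = 28.23/6.803 = 4.150 ft/s.

V₂ = 4.150 ft/s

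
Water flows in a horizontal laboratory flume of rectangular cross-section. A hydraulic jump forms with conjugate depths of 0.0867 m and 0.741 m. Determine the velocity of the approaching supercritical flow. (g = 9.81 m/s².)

For a rectangular channel the momentum equation gives q² = ½·g·y₁·y₂·(y₁ + y₂) = ½×9.81×0.0867×0.741×0.828 = 0.261.
q = √0.261 = 0.511 m²/s.
V₁ = q/y₁ = 0.511/0.0867 = 5.89 m/s.

V₁ = 5.89 m/s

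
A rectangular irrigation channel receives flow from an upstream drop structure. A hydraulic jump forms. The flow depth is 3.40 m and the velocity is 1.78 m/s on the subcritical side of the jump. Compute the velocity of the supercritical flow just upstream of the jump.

Fr₂ = V₂/√(g·y₂) = 1.78/√(9.81×3.40) = 0.308.
From the momentum equation (using Fr₂), y₁/y₂ = ½[√(1 + 8Fr₂²) − 1] = ½[√1.760 − 1] = 0.163.
y₁ = 0.163 × 3.40 = 0.555 m.
V₁ = q/y₁ = 6.05/0.555 = 10.9 m/s.

V₁ = 10.9 m/s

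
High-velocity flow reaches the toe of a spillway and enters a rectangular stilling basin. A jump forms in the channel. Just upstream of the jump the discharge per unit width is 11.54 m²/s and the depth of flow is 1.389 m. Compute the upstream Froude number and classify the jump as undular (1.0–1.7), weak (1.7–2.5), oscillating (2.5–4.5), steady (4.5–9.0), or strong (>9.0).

Fr₁ = 2.251; weak jump

V₁ = q/y₁ = 11.54/1.389 = 8.308 m/s. Fr₁ = V₁/√(g·y₁) = 8.308/√(9.81×1.389) = 2.251.
Fr₁ = 2.251 lies in the weak range.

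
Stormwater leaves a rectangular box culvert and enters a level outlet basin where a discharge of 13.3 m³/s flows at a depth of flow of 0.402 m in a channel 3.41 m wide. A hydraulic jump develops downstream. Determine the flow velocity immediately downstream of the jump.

V₂ = 1.51 m/s

q = Q/b = 13.3/3.41 = 3.90 m²/s; V₁ = q/y₁ = 9.70 m/s. Fr₁ = V₁/√(g·y₁) = 4.89.
From the momentum equation for a rectangular channel, y₂/y₁ = ½[√(1 + 8Fr₁²) − 1] = ½[√192.0 − 1] = 6.43.
y₂ = 6.43 × 0.402 = 2.58 m.
V₂ = q/y₂ = 3.90/2.58 = 1.51 m/s.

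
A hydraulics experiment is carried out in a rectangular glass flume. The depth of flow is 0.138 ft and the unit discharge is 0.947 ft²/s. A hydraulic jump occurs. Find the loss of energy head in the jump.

V₁ = q/y₁ = 0.947/0.138 = 6.86 ft/s. Fr₁ = V₁/√(g·y₁) = 6.86/√(32.2×0.138) = 3.26.
Bélanger equation: y₂/y₁ = ½[√(1 + 8Fr₁²) − 1] = ½[√85.78 − 1] = 4.13.
y₂ = 4.13 × 0.138 = 0.570 ft.
V₂ = q/y₂ = 0.947/0.570 = 1.66 ft/s. E₁ = y₁ + V₁²/2g = 0.869 ft; E₂ = y₂ + V₂²/2g = 0.613 ft. ΔE = E₁ − E₂ = 0.256 ft.

ΔE = 0.256 ft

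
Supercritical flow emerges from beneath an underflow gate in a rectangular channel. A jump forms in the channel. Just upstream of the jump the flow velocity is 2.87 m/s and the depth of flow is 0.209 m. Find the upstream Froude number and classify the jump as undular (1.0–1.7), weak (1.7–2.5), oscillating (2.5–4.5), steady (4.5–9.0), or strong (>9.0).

Fr₁ = V₁/√(g·y₁) = 2.87/√(9.81×0.209) = 2.00.
Fr₁ = 2.00 lies in the weak range.

Fr₁ = 2.00; weak jump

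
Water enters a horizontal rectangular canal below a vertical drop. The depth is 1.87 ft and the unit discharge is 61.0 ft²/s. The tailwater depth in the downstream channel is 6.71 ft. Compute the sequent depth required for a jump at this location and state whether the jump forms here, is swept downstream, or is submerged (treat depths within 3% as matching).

y₂ = 10.2 ft; the jump is swept downstream

V₁ = q/y₁ = 61.0/1.87 = 32.6 ft/s. Fr₁ = V₁/√(g·y₁) = 32.6/√(32.2×1.87) = 4.20.
From the momentum equation for a rectangular channel, y₂/y₁ = ½[√(1 + 8Fr₁²) − 1] = ½[√142.4 − 1] = 5.47.
y₂ = 5.47 × 1.87 = 10.2 ft.
Tailwater y_tw = 6.71 ft: y_tw < y₂, so the jump is swept downstream.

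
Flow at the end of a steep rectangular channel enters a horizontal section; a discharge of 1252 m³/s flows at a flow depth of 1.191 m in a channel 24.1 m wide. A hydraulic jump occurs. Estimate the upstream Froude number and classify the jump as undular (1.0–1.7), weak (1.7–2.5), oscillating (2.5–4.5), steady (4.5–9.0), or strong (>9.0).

Fr₁ = 12.76; strong jump

q = Q/b = 1252/24.1 = 51.95 m²/s; V₁ = q/y₁ = 43.62 m/s. Fr₁ = V₁/√(g·y₁) = 12.76.
Fr₁ = 12.76 lies in the strong range.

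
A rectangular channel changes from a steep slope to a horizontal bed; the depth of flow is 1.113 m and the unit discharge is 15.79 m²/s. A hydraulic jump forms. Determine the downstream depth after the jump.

V₁ = q/y₁ = 15.79/1.113 = 14.19 m/s. Fr₁ = V₁/√(g·y₁) = 14.19/√(9.81×1.113) = 4.293.
Bélanger equation: y₂/y₁ = ½[√(1 + 8Fr₁²) − 1] = ½[√148.47 − 1] = 5.592.
y₂ = 5.592 × 1.113 = 6.224 m.

y₂ = 6.224 m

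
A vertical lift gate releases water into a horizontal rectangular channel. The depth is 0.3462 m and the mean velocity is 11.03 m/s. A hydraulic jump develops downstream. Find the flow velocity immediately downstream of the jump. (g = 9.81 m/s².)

V₂ = 1.382 m/s

Fr₁ = V₁/√(g·y₁) = 11.03/√(9.81×0.3462) = 5.985.
From the momentum equation for a rectangular channel, y₂/y₁ = ½[√(1 + 8Fr₁²) − 1] = ½[√287.58 − 1] = 7.979.
y₂ = 7.979 × 0.3462 = 2.762 m.
q = V₁·y₁ = 11.03 × 0.3462 = 3.819 m²/s.
V₂ = q/y₂ = 3.819/2.762 = 1.382 m/s.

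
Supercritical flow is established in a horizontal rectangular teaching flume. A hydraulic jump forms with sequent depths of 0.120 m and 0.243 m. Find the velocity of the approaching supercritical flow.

V₁ = 1.90 m/s

For a rectangular channel the momentum equation gives q² = ½·g·y₁·y₂·(y₁ + y₂) = ½×9.81×0.120×0.243×0.363 = 0.0519.
q = √0.0519 = 0.228 m²/s.
V₁ = q/y₁ = 0.228/0.120 = 1.90 m/s.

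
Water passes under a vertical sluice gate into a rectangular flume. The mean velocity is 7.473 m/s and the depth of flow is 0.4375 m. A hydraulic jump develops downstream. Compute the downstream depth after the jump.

y₂ = 2.024 m

Fr₁ = V₁/√(g·y₁) = 7.473/√(9.81×0.4375) = 3.607.
By Bélanger, y₂/y₁ = ½[√(1 + 8Fr₁²) − 1] = ½[√105.10 − 1] = 4.626.
y₂ = 4.626 × 0.4375 = 2.024 m.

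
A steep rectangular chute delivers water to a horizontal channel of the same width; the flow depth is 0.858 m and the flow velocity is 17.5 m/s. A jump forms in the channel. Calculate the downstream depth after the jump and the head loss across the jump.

Fr₁ = V₁/√(g·y₁) = 17.5/√(9.81×0.858) = 6.03.
Bélanger equation: y₂/y₁ = ½[√(1 + 8Fr₁²) − 1] = ½[√292.1 − 1] = 8.05.
y₂ = 8.05 × 0.858 = 6.90 m.
q = V₁·y₁ = 17.5 × 0.858 = 15.0 m²/s. V₂ = q/y₂ = 15.0/6.90 = 2.18 m/s. E₁ = y₁ + V₁²/2g = 16.5 m; E₂ = y₂ + V₂²/2g = 7.14 m. ΔE = E₁ − E₂ = 9.32 m.

y₂ = 6.90 m; ΔE = 9.32 m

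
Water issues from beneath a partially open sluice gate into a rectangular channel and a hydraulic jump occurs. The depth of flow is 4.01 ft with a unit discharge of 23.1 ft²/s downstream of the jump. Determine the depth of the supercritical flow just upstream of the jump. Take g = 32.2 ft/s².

V₂ = q/y₂ = 23.1/4.01 = 5.76 ft/s; Fr₂ = V₂/√(g·y₂) = 0.507.
Since the conjugate-depth ratio holds either way, y₁/y₂ = ½[√(1 + 8Fr₂²) − 1] = ½[√3.056 − 1] = 0.374.
y₁ = 0.374 × 4.01 = 1.50 ft.

y₁ = 1.50 ft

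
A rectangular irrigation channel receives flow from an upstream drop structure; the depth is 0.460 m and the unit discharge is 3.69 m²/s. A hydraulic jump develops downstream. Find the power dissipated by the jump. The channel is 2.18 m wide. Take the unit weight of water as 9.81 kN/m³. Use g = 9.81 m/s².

P = 108 kW

V₁ = q/y₁ = 3.69/0.460 = 8.02 m/s. Fr₁ = V₁/√(g·y₁) = 8.02/√(9.81×0.460) = 3.78.
From the momentum equation for a rectangular channel, y₂/y₁ = ½[√(1 + 8Fr₁²) − 1] = ½[√115.1 − 1] = 4.86.
y₂ = 4.86 × 0.460 = 2.24 m.
Head loss: ΔE = (y₂ − y₁)³/(4y₁y₂) = (2.24 − 0.460)³/(4×0.460×2.24) = 5.61/4.12 = 1.36 m.
Q = q·b = 3.69 × 2.18 = 8.04 m³/s. P = γ·Q·ΔE = 9.81 × 8.04 × 1.36 = 108 kW.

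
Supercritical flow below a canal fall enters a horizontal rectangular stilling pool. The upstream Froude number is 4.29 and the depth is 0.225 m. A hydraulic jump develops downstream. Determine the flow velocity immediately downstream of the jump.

Fr₁ = 4.29 (given).
Conjugate-depth relation: y₂/y₁ = ½[√(1 + 8Fr₁²) − 1] = ½[√148.2 − 1] = 5.59.
y₂ = 5.59 × 0.225 = 1.26 m.
V₁ = Fr₁·√(g·y₁) = 4.29×√(9.81×0.225) = 6.37 m/s; q = V₁·y₁ = 1.43 m²/s.
V₂ = q/y₂ = 1.43/1.26 = 1.14 m/s.

V₂ = 1.14 m/s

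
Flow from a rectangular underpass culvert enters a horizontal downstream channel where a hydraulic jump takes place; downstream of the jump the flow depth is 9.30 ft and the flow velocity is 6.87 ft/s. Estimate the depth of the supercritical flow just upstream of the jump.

Fr₂ = V₂/√(g·y₂) = 6.87/√(32.2×9.30) = 0.397.
From the momentum equation (using Fr₂), y₁/y₂ = ½[√(1 + 8Fr₂²) − 1] = ½[√2.261 − 1] = 0.252.
y₁ = 0.252 × 9.30 = 2.34 ft.

y₁ = 2.34 ft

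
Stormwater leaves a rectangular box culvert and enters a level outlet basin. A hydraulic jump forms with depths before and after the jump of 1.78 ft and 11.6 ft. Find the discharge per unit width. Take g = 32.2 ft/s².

For a rectangular channel the momentum equation gives q² = ½·g·y₁·y₂·(y₁ + y₂) = ½×32.2×1.78×11.6×13.4 = 4448.
q = √4448 = 66.7 ft²/s.

q = 66.7 ft²/s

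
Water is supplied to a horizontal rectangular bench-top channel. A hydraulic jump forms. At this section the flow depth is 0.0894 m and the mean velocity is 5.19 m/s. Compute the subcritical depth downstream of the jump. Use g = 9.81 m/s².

Fr₁ = V₁/√(g·y₁) = 5.19/√(9.81×0.0894) = 5.54.
By Bélanger, y₂/y₁ = ½[√(1 + 8Fr₁²) − 1] = ½[√246.7 − 1] = 7.35.
y₂ = 7.35 × 0.0894 = 0.657 m.

y₂ = 0.657 m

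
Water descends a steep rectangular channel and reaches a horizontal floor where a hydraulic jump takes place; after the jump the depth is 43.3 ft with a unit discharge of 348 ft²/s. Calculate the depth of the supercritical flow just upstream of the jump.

V₂ = q/y₂ = 348/43.3 = 8.04 ft/s; Fr₂ = V₂/√(g·y₂) = 0.215.
Applying the sequent-depth relation in reverse, y₁/y₂ = ½[√(1 + 8Fr₂²) − 1] = ½[√1.371 − 1] = 0.0854.
y₁ = 0.0854 × 43.3 = 3.70 ft.

y₁ = 3.70 ft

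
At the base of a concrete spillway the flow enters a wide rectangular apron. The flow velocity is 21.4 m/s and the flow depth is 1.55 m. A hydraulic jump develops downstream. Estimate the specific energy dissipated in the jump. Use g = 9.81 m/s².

Fr₁ = V₁/√(g·y₁) = 21.4/√(9.81×1.55) = 5.49.
Conjugate-depth relation: y₂/y₁ = ½[√(1 + 8Fr₁²) − 1] = ½[√241.9 − 1] = 7.28.
y₂ = 7.28 × 1.55 = 11.3 m.
Head loss: ΔE = (y₂ − y₁)³/(4y₁y₂) = (11.3 − 1.55)³/(4×1.55×11.3) = 921/69.9 = 13.2 m.

ΔE = 13.2 m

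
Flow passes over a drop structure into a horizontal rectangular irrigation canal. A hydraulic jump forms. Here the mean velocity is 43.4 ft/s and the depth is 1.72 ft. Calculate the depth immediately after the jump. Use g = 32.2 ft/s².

Fr₁ = V₁/√(g·y₁) = 43.4/√(32.2×1.72) = 5.83.
Bélanger equation: y₂/y₁ = ½[√(1 + 8Fr₁²) − 1] = ½[√273.1 − 1] = 7.76.
y₂ = 7.76 × 1.72 = 13.4 ft.

y₂ = 13.4 ft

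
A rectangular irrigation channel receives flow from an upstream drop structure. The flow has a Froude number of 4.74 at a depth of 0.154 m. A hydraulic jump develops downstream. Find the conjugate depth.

y₂ = 0.958 m

Fr₁ = 4.74 (given).
Sequent-depth ratio: y₂/y₁ = ½[√(1 + 8Fr₁²) − 1] = ½[√180.7 − 1] = 6.22.
y₂ = 6.22 × 0.154 = 0.958 m.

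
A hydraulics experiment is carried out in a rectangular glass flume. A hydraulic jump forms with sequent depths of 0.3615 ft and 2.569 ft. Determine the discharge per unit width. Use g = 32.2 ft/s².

For a rectangular channel the momentum equation gives q² = ½·g·y₁·y₂·(y₁ + y₂) = ½×32.2×0.3615×2.569×2.930 = 43.82.
q = √43.82 = 6.619 ft²/s.

q = 6.619 ft²/s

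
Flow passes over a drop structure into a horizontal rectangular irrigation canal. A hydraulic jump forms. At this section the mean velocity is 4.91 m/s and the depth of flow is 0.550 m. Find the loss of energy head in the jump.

ΔE = 0.195 m

Fr₁ = V₁/√(g·y₁) = 4.91/√(9.81×0.550) = 2.11.
Bélanger equation: y₂/y₁ = ½[√(1 + 8Fr₁²) − 1] = ½[√36.75 − 1] = 2.53.
y₂ = 2.53 × 0.550 = 1.39 m.
q = V₁·y₁ = 4.91 × 0.550 = 2.70 m²/s. V₂ = q/y₂ = 2.70/1.39 = 1.94 m/s. E₁ = y₁ + V₁²/2g = 1.78 m; E₂ = y₂ + V₂²/2g = 1.58 m. ΔE = E₁ − E₂ = 0.195 m.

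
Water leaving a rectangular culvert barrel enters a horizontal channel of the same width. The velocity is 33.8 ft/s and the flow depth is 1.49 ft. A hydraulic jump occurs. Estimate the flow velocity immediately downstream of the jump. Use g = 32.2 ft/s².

Fr₁ = V₁/√(g·y₁) = 33.8/√(32.2×1.49) = 4.88.
Conjugate-depth relation: y₂/y₁ = ½[√(1 + 8Fr₁²) − 1] = ½[√191.5 − 1] = 6.42.
y₂ = 6.42 × 1.49 = 9.56 ft.
q = V₁·y₁ = 33.8 × 1.49 = 50.4 ft²/s.
V₂ = q/y₂ = 50.4/9.56 = 5.27 ft/s.

V₂ = 5.27 ft/s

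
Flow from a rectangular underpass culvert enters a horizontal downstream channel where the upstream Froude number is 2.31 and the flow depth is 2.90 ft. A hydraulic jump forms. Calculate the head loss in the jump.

ΔE = 1.52 ft

Fr₁ = 2.31 (given).
Bélanger equation: y₂/y₁ = ½[√(1 + 8Fr₁²) − 1] = ½[√43.69 − 1] = 2.80.
y₂ = 2.80 × 2.90 = 8.13 ft.
V₁ = Fr₁·√(g·y₁) = 2.31×√(32.2×2.90) = 22.3 ft/s; q = V₁·y₁ = 64.7 ft²/s. V₂ = q/y₂ = 64.7/8.13 = 7.96 ft/s. E₁ = y₁ + V₁²/2g = 10.6 ft; E₂ = y₂ + V₂²/2g = 9.12 ft. ΔE = E₁ − E₂ = 1.52 ft.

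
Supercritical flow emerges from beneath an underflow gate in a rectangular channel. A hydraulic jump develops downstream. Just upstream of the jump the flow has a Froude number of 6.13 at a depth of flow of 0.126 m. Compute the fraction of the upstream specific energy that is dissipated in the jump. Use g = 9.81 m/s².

ΔE/E₁ = 0.572 (57.2%)

Fr₁ = 6.13 (given).
Conjugate-depth relation: y₂/y₁ = ½[√(1 + 8Fr₁²) − 1] = ½[√301.6 − 1] = 8.18.
y₂ = 8.18 × 0.126 = 1.03 m.
E₁ = y₁(1 + Fr₁²/2) = 0.126×(1 + 6.13²/2) = 2.49 m. ΔE = (y₂ − y₁)³/(4y₁y₂) = 1.43 m. ΔE/E₁ = 1.43/2.49 = 0.572.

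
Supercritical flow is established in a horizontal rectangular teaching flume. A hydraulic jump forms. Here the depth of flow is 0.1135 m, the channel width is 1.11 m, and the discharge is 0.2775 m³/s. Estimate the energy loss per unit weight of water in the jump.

ΔE = 0.03795 m

q = Q/b = 0.2775/1.11 = 0.2500 m²/s; V₁ = q/y₁ = 2.203 m/s. Fr₁ = V₁/√(g·y₁) = 2.087.
Sequent-depth ratio: y₂/y₁ = ½[√(1 + 8Fr₁²) − 1] = ½[√35.859 − 1] = 2.494.
y₂ = 2.494 × 0.1135 = 0.2831 m.
Head loss: ΔE = (y₂ − y₁)³/(4y₁y₂) = (0.2831 − 0.1135)³/(4×0.1135×0.2831) = 0.004877/0.1285 = 0.03795 m.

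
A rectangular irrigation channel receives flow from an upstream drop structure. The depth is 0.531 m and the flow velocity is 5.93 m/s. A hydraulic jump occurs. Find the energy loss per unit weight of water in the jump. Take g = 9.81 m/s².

Fr₁ = V₁/√(g·y₁) = 5.93/√(9.81×0.531) = 2.60.
Bélanger equation: y₂/y₁ = ½[√(1 + 8Fr₁²) − 1] = ½[√55.01 − 1] = 3.21.
y₂ = 3.21 × 0.531 = 1.70 m.
Head loss: ΔE = (y₂ − y₁)³/(4y₁y₂) = (1.70 − 0.531)³/(4×0.531×1.70) = 1.61/3.62 = 0.446 m.

ΔE = 0.446 m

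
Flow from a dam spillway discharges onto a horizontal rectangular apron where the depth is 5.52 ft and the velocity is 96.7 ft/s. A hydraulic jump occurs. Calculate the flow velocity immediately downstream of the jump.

Fr₁ = V₁/√(g·y₁) = 96.7/√(32.2×5.52) = 7.25.
Conjugate-depth relation: y₂/y₁ = ½[√(1 + 8Fr₁²) − 1] = ½[√421.9 − 1] = 9.77.
y₂ = 9.77 × 5.52 = 53.9 ft.
q = V₁·y₁ = 96.7 × 5.52 = 534 ft²/s.
V₂ = q/y₂ = 534/53.9 = 9.90 ft/s.

V₂ = 9.90 ft/s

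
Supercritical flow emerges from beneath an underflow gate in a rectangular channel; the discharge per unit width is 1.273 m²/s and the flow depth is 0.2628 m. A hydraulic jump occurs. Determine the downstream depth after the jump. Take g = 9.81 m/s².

V₁ = q/y₁ = 1.273/0.2628 = 4.844 m/s. Fr₁ = V₁/√(g·y₁) = 4.844/√(9.81×0.2628) = 3.017.
Sequent-depth ratio: y₂/y₁ = ½[√(1 + 8Fr₁²) − 1] = ½[√73.812 − 1] = 3.796.
y₂ = 3.796 × 0.2628 = 0.9975 m.

y₂ = 0.9975 m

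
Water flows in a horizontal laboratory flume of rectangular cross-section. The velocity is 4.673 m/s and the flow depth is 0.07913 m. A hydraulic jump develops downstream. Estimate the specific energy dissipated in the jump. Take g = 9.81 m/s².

ΔE = 0.6142 m

Fr₁ = V₁/√(g·y₁) = 4.673/√(9.81×0.07913) = 5.304.
From the momentum equation for a rectangular channel, y₂/y₁ = ½[√(1 + 8Fr₁²) − 1] = ½[√226.05 − 1] = 7.017.
y₂ = 7.017 × 0.07913 = 0.5553 m.
q = V₁·y₁ = 4.673 × 0.07913 = 0.3698 m²/s. V₂ = q/y₂ = 0.3698/0.5553 = 0.6659 m/s. E₁ = y₁ + V₁²/2g = 1.192 m; E₂ = y₂ + V₂²/2g = 0.5779 m. ΔE = E₁ − E₂ = 0.6142 m.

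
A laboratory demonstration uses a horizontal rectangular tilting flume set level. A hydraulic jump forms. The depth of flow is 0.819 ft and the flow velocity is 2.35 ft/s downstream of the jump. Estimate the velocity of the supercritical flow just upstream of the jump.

V₁ = 7.39 ft/s

Fr₂ = V₂/√(g·y₂) = 2.35/√(32.2×0.819) = 0.458.
From the momentum equation (using Fr₂), y₁/y₂ = ½[√(1 + 8Fr₂²) − 1] = ½[√2.675 − 1] = 0.318.
y₁ = 0.318 × 0.819 = 0.260 ft.
V₁ = q/y₁ = 1.92/0.260 = 7.39 ft/s.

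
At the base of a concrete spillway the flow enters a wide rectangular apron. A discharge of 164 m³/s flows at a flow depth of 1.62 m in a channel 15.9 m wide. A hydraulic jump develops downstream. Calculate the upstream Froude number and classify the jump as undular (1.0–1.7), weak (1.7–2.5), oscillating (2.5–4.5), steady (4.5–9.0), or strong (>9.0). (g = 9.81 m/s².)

Fr₁ = 1.60; undular jump

q = Q/b = 164/15.9 = 10.3 m²/s; V₁ = q/y₁ = 6.37 m/s. Fr₁ = V₁/√(g·y₁) = 1.60.
Fr₁ = 1.60 lies in the undular range.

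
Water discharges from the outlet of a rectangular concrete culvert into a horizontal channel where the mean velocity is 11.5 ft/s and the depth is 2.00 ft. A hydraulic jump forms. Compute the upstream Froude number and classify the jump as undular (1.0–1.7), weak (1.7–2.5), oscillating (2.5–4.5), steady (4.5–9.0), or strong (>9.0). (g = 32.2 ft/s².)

Fr₁ = 1.43; undular jump

Fr₁ = V₁/√(g·y₁) = 11.5/√(32.2×2.00) = 1.43.
Fr₁ = 1.43 lies in the undular range.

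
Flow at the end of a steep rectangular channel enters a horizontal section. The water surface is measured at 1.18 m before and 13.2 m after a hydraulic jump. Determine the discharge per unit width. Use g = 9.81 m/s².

q = 33.1 m²/s

For a rectangular channel the momentum equation gives q² = ½·g·y₁·y₂·(y₁ + y₂) = ½×9.81×1.18×13.2×14.4 = 1099.
q = √1099 = 33.1 m²/s.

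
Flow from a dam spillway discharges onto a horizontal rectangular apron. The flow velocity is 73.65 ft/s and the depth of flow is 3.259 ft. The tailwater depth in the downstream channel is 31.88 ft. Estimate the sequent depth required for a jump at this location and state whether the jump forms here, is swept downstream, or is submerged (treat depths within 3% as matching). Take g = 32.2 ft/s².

y₂ = 31.55 ft; the jump forms here

Fr₁ = V₁/√(g·y₁) = 73.65/√(32.2×3.259) = 7.190.
Conjugate-depth relation: y₂/y₁ = ½[√(1 + 8Fr₁²) − 1] = ½[√414.52 − 1] = 9.680.
y₂ = 9.680 × 3.259 = 31.55 ft.
Tailwater y_tw = 31.88 ft: y_tw ≈ y₂, so the jump forms here.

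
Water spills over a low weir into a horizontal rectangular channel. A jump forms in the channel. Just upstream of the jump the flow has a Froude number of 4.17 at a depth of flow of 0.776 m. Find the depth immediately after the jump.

y₂ = 4.20 m

Fr₁ = 4.17 (given).
By Bélanger, y₂/y₁ = ½[√(1 + 8Fr₁²) − 1] = ½[√140.1 − 1] = 5.42.
y₂ = 5.42 × 0.776 = 4.20 m.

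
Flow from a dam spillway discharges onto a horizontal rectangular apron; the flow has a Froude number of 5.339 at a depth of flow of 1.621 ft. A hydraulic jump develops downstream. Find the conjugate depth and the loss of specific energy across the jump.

y₂ = 11.46 ft; ΔE = 12.81 ft

Fr₁ = 5.339 (given).
Conjugate-depth relation: y₂/y₁ = ½[√(1 + 8Fr₁²) − 1] = ½[√229.04 − 1] = 7.067.
y₂ = 7.067 × 1.621 = 11.46 ft.
V₁ = Fr₁·√(g·y₁) = 5.339×√(32.2×1.621) = 38.57 ft/s; q = V₁·y₁ = 62.53 ft²/s. V₂ = q/y₂ = 62.53/11.46 = 5.458 ft/s. E₁ = y₁ + V₁²/2g = 24.72 ft; E₂ = y₂ + V₂²/2g = 11.92 ft. ΔE = E₁ − E₂ = 12.81 ft.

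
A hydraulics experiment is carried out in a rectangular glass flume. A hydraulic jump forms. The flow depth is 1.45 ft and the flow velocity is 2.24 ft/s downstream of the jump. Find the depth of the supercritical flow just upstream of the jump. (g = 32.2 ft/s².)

y₁ = 0.264 ft

Fr₂ = V₂/√(g·y₂) = 2.24/√(32.2×1.45) = 0.328.
Applying the sequent-depth relation in reverse, y₁/y₂ = ½[√(1 + 8Fr₂²) − 1] = ½[√1.860 − 1] = 0.182.
y₁ = 0.182 × 1.45 = 0.264 ft.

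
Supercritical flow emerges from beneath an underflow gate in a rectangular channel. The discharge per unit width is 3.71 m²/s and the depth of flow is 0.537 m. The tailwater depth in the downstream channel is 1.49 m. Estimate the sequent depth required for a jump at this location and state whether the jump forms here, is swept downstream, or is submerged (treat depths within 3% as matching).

y₂ = 2.03 m; the jump is swept downstream

V₁ = q/y₁ = 3.71/0.537 = 6.91 m/s. Fr₁ = V₁/√(g·y₁) = 6.91/√(9.81×0.537) = 3.01.
Bélanger equation: y₂/y₁ = ½[√(1 + 8Fr₁²) − 1] = ½[√73.48 − 1] = 3.79.
y₂ = 3.79 × 0.537 = 2.03 m.
Tailwater y_tw = 1.49 m: y_tw < y₂, so the jump is swept downstream.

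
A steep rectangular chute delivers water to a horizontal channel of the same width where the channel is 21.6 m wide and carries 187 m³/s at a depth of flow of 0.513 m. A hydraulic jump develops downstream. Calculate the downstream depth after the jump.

y₂ = 5.21 m

q = Q/b = 187/21.6 = 8.66 m²/s; V₁ = q/y₁ = 16.9 m/s. Fr₁ = V₁/√(g·y₁) = 7.52.
Bélanger equation: y₂/y₁ = ½[√(1 + 8Fr₁²) − 1] = ½[√453.7 − 1] = 10.2.
y₂ = 10.2 × 0.513 = 5.21 m.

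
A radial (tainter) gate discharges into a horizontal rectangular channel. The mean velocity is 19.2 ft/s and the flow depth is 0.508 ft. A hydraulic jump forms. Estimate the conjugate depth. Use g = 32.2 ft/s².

y₂ = 3.17 ft

Fr₁ = V₁/√(g·y₁) = 19.2/√(32.2×0.508) = 4.75.
Bélanger equation: y₂/y₁ = ½[√(1 + 8Fr₁²) − 1] = ½[√181.3 − 1] = 6.23.
y₂ = 6.23 × 0.508 = 3.17 ft.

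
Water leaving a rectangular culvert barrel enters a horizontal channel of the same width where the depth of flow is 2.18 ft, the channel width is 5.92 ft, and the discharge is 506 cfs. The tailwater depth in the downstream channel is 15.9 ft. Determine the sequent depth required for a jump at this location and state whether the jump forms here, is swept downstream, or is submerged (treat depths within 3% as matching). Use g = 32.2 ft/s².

q = Q/b = 506/5.92 = 85.5 ft²/s; V₁ = q/y₁ = 39.2 ft/s. Fr₁ = V₁/√(g·y₁) = 4.68.
Bélanger equation: y₂/y₁ = ½[√(1 + 8Fr₁²) − 1] = ½[√176.2 − 1] = 6.14.
y₂ = 6.14 × 2.18 = 13.4 ft.
Tailwater y_tw = 15.9 ft: y_tw > y₂, so the jump is submerged.

y₂ = 13.4 ft; the jump is submerged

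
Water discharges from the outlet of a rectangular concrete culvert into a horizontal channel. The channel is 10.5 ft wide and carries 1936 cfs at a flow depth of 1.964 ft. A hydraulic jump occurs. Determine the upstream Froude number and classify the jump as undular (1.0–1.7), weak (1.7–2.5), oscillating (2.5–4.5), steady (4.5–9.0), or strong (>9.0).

q = Q/b = 1936/10.5 = 184.4 ft²/s; V₁ = q/y₁ = 93.88 ft/s. Fr₁ = V₁/√(g·y₁) = 11.81.
Fr₁ = 11.81 lies in the strong range.

Fr₁ = 11.81; strong jump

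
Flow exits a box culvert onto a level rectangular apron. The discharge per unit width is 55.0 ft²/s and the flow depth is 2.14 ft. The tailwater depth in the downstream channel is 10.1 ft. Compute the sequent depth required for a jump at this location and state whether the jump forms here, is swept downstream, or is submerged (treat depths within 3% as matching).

V₁ = q/y₁ = 55.0/2.14 = 25.7 ft/s. Fr₁ = V₁/√(g·y₁) = 25.7/√(32.2×2.14) = 3.10.
From the momentum equation for a rectangular channel, y₂/y₁ = ½[√(1 + 8Fr₁²) − 1] = ½[√77.69 − 1] = 3.91.
y₂ = 3.91 × 2.14 = 8.36 ft.
Tailwater y_tw = 10.1 ft: y_tw > y₂, so the jump is submerged.

y₂ = 8.36 ft; the jump is submerged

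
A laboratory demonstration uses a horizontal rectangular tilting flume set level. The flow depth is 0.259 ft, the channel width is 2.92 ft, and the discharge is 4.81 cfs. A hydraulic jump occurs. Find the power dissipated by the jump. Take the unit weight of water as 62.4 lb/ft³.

q = Q/b = 4.81/2.92 = 1.65 ft²/s; V₁ = q/y₁ = 6.36 ft/s. Fr₁ = V₁/√(g·y₁) = 2.20.
From the momentum equation for a rectangular channel, y₂/y₁ = ½[√(1 + 8Fr₁²) − 1] = ½[√39.80 − 1] = 2.65.
y₂ = 2.65 × 0.259 = 0.688 ft.
V₂ = q/y₂ = 1.65/0.688 = 2.40 ft/s. E₁ = y₁ + V₁²/2g = 0.887 ft; E₂ = y₂ + V₂²/2g = 0.777 ft. ΔE = E₁ − E₂ = 0.110 ft.
P = γ·Q·ΔE/550 = 62.4 × 4.81 × 0.110 / 550 = 0.0603 hp.

P = 0.0603 hp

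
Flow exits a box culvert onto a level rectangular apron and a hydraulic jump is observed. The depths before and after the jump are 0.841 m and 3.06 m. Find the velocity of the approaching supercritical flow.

For a rectangular channel the momentum equation gives q² = ½·g·y₁·y₂·(y₁ + y₂) = ½×9.81×0.841×3.06×3.90 = 49.2.
q = √49.2 = 7.02 m²/s.
V₁ = q/y₁ = 7.02/0.841 = 8.34 m/s.

V₁ = 8.34 m/s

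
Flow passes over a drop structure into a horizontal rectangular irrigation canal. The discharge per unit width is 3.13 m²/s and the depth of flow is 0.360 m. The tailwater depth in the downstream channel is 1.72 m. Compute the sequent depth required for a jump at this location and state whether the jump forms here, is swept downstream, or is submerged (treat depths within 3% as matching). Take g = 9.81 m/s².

V₁ = q/y₁ = 3.13/0.360 = 8.69 m/s. Fr₁ = V₁/√(g·y₁) = 8.69/√(9.81×0.360) = 4.63.
From the momentum equation for a rectangular channel, y₂/y₁ = ½[√(1 + 8Fr₁²) − 1] = ½[√172.2 − 1] = 6.06.
y₂ = 6.06 × 0.360 = 2.18 m.
Tailwater y_tw = 1.72 m: y_tw < y₂, so the jump is swept downstream.

y₂ = 2.18 m; the jump is swept downstream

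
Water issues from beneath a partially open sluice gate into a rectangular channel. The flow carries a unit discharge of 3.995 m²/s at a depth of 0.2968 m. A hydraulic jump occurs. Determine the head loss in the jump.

V₁ = q/y₁ = 3.995/0.2968 = 13.46 m/s. Fr₁ = V₁/√(g·y₁) = 13.46/√(9.81×0.2968) = 7.888.
Bélanger equation: y₂/y₁ = ½[√(1 + 8Fr₁²) − 1] = ½[√498.81 − 1] = 10.67.
y₂ = 10.67 × 0.2968 = 3.166 m.
V₂ = q/y₂ = 3.995/3.166 = 1.262 m/s. E₁ = y₁ + V₁²/2g = 9.531 m; E₂ = y₂ + V₂²/2g = 3.247 m. ΔE = E₁ − E₂ = 6.284 m.

ΔE = 6.284 m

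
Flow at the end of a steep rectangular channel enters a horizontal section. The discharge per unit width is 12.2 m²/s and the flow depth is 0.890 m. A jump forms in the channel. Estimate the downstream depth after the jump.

V₁ = q/y₁ = 12.2/0.890 = 13.7 m/s. Fr₁ = V₁/√(g·y₁) = 13.7/√(9.81×0.890) = 4.64.
By Bélanger, y₂/y₁ = ½[√(1 + 8Fr₁²) − 1] = ½[√173.2 − 1] = 6.08.
y₂ = 6.08 × 0.890 = 5.41 m.

y₂ = 5.41 m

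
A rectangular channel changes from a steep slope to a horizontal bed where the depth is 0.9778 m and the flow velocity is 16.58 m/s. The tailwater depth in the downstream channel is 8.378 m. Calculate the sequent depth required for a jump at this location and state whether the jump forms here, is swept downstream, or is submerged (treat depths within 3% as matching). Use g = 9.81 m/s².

y₂ = 6.930 m; the jump is submerged

Fr₁ = V₁/√(g·y₁) = 16.58/√(9.81×0.9778) = 5.353.
From the momentum equation for a rectangular channel, y₂/y₁ = ½[√(1 + 8Fr₁²) − 1] = ½[√230.27 − 1] = 7.087.
y₂ = 7.087 × 0.9778 = 6.930 m.
Tailwater y_tw = 8.378 m: y_tw > y₂, so the jump is submerged.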